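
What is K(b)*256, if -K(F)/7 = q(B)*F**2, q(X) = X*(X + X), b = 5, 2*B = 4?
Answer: -358400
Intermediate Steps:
B = 2 (B = (1/2)*4 = 2)
q(X) = 2*X**2 (q(X) = X*(2*X) = 2*X**2)
K(F) = -56*F**2 (K(F) = -7*2*2**2*F**2 = -7*2*4*F**2 = -56*F**2)
K(b)*256 = -56*5**2*256 = -56*25*256 = -1400*256 = -358400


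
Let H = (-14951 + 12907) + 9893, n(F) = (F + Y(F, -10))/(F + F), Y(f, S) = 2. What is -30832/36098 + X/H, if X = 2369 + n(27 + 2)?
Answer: -4537482455/8216662858 ≈ -0.55223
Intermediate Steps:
n(F) = (2 + F)/(2*F) (n(F) = (F + 2)/(F + F) = (2 + F)/((2*F)) = (2 + F)*(1/(2*F)) = (2 + F)/(2*F))
H = 7849 (H = -2044 + 9893 = 7849)
X = 137433/58 (X = 2369 + (2 + (27 + 2))/(2*(27 + 2)) = 2369 + (½)*(2 + 29)/29 = 2369 + (½)*(1/29)*31 = 2369 + 31/58 = 137433/58 ≈ 2369.5)
-30832/36098 + X/H = -30832/36098 + (137433/58)/7849 = -30832*1/36098 + (137433/58)*(1/7849) = -15416/18049 + 137433/455242 = -4537482455/8216662858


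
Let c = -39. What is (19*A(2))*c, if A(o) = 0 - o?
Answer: 1482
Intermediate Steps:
A(o) = -o
(19*A(2))*c = (19*(-1*2))*(-39) = (19*(-2))*(-39) = -38*(-39) = 1482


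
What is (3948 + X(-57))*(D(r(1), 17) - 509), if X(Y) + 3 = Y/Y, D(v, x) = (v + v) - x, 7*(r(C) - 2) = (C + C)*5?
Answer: -14339764/7 ≈ -2.0485e+6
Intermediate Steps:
r(C) = 2 + 10*C/7 (r(C) = 2 + ((C + C)*5)/7 = 2 + ((2*C)*5)/7 = 2 + (10*C)/7 = 2 + 10*C/7)
D(v, x) = -x + 2*v (D(v, x) = 2*v - x = -x + 2*v)
X(Y) = -2 (X(Y) = -3 + Y/Y = -3 + 1 = -2)
(3948 + X(-57))*(D(r(1), 17) - 509) = (3948 - 2)*((-1*17 + 2*(2 + (10/7)*1)) - 509) = 3946*((-17 + 2*(2 + 10/7)) - 509) = 3946*((-17 + 2*(24/7)) - 509) = 3946*((-17 + 48/7) - 509) = 3946*(-71/7 - 509) = 3946*(-3634/7) = -14339764/7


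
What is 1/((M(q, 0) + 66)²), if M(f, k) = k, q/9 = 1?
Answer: 1/4356 ≈ 0.00022957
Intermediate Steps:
q = 9 (q = 9*1 = 9)
1/((M(q, 0) + 66)²) = 1/((0 + 66)²) = 1/(66²) = 1/4356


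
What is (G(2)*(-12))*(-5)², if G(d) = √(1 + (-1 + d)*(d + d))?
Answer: -300*√5 ≈ -670.82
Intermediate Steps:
G(d) = √(1 + 2*d*(-1 + d)) (G(d) = √(1 + (-1 + d)*(2*d)) = √(1 + 2*d*(-1 + d)))
(G(2)*(-12))*(-5)² = (√(1 - 2*2 + 2*2²)*(-12))*(-5)² = (√(1 - 4 + 2*4)*(-12))*25 = (√(1 - 4 + 8)*(-12))*25 = (√5*(-12))*25 = -12*√5*25 = -300*√5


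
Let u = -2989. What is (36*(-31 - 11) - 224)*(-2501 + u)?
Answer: 9530640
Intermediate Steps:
(36*(-31 - 11) - 224)*(-2501 + u) = (36*(-31 - 11) - 224)*(-2501 - 2989) = (36*(-42) - 224)*(-5490) = (-1512 - 224)*(-5490) = -1736*(-5490) = 9530640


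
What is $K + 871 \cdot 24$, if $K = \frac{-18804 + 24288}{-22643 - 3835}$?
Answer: $\frac{92248438}{4413} \approx 20904.0$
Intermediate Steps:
$K = - \frac{914}{4413}$ ($K = \frac{5484}{-26478} = 5484 \left(- \frac{1}{26478}\right) = - \frac{914}{4413} \approx -0.20712$)
$K + 871 \cdot 24 = - \frac{914}{4413} + 871 \cdot 24 = - \frac{914}{4413} + 20904 = \frac{92248438}{4413}$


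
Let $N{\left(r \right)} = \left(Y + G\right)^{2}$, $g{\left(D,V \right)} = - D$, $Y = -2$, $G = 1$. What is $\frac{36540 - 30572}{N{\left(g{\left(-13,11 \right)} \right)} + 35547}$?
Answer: $\frac{1492}{8887} \approx 0.16789$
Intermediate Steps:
$N{\left(r \right)} = 1$ ($N{\left(r \right)} = \left(-2 + 1\right)^{2} = \left(-1\right)^{2} = 1$)
$\frac{36540 - 30572}{N{\left(g{\left(-13,11 \right)} \right)} + 35547} = \frac{36540 - 30572}{1 + 35547} = \frac{5968}{35548} = 5968 \cdot \frac{1}{35548} = \frac{1492}{8887}$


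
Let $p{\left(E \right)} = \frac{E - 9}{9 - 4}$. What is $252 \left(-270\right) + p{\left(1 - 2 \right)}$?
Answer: $-68042$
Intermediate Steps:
$p{\left(E \right)} = - \frac{9}{5} + \frac{E}{5}$ ($p{\left(E \right)} = \frac{-9 + E}{5} = \left(-9 + E\right) \frac{1}{5} = - \frac{9}{5} + \frac{E}{5}$)
$252 \left(-270\right) + p{\left(1 - 2 \right)} = 252 \left(-270\right) - \left(\frac{9}{5} - \frac{1 - 2}{5}\right) = -68040 - \left(\frac{9}{5} - \frac{1 - 2}{5}\right) = -68040 + \left(- \frac{9}{5} + \frac{1}{5} \left(-1\right)\right) = -68040 - 2 = -68042$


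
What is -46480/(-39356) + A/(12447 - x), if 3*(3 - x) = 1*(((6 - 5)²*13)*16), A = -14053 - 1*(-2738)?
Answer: 20445989/73871212 ≈ 0.27678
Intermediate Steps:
A = -11315 (A = -14053 + 2738 = -11315)
x = -199/3 (x = 3 - ((6 - 5)²*13)*16/3 = 3 - (1²*13)*16/3 = 3 - (1*13)*16/3 = 3 - 13*16/3 = 3 - 208/3 = -199/3 ≈ -66.333)
-46480/(-39356) + A/(12447 - x) = -46480/(-39356) - 11315/(12447 - 1*(-199/3)) = -46480*(-1/39356) - 11315/(12447 + 199/3) = 11620/9839 - 11315/37540/3 = 11620/9839 - 11315*3/37540 = 11620/9839 - 6789/7508 = 20445989/73871212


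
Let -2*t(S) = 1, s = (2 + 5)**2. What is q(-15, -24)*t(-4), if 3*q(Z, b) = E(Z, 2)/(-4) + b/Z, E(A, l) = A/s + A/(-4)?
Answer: -2897/23520 ≈ -0.12317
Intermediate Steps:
s = 49 (s = 7**2 = 49)
t(S) = -1/2 (t(S) = -1/2*1 = -1/2)
E(A, l) = -45*A/196 (E(A, l) = A/49 + A/(-4) = A*(1/49) + A*(-1/4) = A/49 - A/4 = -45*A/196)
q(Z, b) = 15*Z/784 + b/(3*Z) (q(Z, b) = (-45*Z/196/(-4) + b/Z)/3 = (-45*Z/196*(-1/4) + b/Z)/3 = (45*Z/784 + b/Z)/3 = 15*Z/784 + b/(3*Z))
q(-15, -24)*t(-4) = ((15/784)*(-15) + (1/3)*(-24)/(-15))*(-1/2) = (-225/784 + (1/3)*(-24)*(-1/15))*(-1/2) = (-225/784 + 8/15)*(-1/2) = (2897/11760)*(-1/2) = -2897/23520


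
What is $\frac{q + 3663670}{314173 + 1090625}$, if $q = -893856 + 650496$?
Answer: $\frac{1710155}{702399} \approx 2.4347$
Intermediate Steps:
$q = -243360$
$\frac{q + 3663670}{314173 + 1090625} = \frac{-243360 + 3663670}{314173 + 1090625} = \frac{3420310}{1404798} = 3420310 \cdot \frac{1}{1404798} = \frac{1710155}{702399}$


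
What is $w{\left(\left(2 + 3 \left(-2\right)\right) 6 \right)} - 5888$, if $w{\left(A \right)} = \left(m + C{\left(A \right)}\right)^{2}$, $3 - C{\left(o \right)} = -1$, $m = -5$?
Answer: $-5887$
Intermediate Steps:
$C{\left(o \right)} = 4$ ($C{\left(o \right)} = 3 - -1 = 3 + 1 = 4$)
$w{\left(A \right)} = 1$ ($w{\left(A \right)} = \left(-5 + 4\right)^{2} = \left(-1\right)^{2} = 1$)
$w{\left(\left(2 + 3 \left(-2\right)\right) 6 \right)} - 5888 = 1 - 5888 = -5887$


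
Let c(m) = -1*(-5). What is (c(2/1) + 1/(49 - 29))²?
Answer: 10201/400 ≈ 25.503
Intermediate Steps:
c(m) = 5
(c(2/1) + 1/(49 - 29))² = (5 + 1/(49 - 29))² = (5 + 1/20)² = (101/20)² = 10201/400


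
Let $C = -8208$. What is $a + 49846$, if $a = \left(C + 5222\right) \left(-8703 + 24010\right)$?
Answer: $-45656856$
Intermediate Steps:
$a = -45706702$ ($a = \left(-8208 + 5222\right) \left(-8703 + 24010\right) = \left(-2986\right) 15307 = -45706702$)
$a + 49846 = -45706702 + 49846 = -45656856$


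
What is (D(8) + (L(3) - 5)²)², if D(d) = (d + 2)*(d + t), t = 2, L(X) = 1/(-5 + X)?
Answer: 271441/16 ≈ 16965.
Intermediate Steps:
D(d) = (2 + d)² (D(d) = (d + 2)*(d + 2) = (2 + d)*(2 + d) = (2 + d)²)
(D(8) + (L(3) - 5)²)² = ((4 + 8² + 4*8) + (1/(-5 + 3) - 5)²)² = ((4 + 64 + 32) + (1/(-2) - 5)²)² = (100 + (-½ - 5)²)² = (100 + (-11/2)²)² = (100 + 121/4)² = (521/4)² = 271441/16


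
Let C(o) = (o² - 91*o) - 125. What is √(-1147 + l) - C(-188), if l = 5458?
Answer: -52327 + 3*√479 ≈ -52261.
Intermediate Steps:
C(o) = -125 + o² - 91*o
√(-1147 + l) - C(-188) = √(-1147 + 5458) - (-125 + (-188)² - 91*(-188)) = √4311 - (-125 + 35344 + 17108) = 3*√479 - 1*52327 = 3*√479 - 52327 = -52327 + 3*√479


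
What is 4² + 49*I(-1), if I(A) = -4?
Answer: -180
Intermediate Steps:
4² + 49*I(-1) = 4² + 49*(-4) = 16 - 196 = -180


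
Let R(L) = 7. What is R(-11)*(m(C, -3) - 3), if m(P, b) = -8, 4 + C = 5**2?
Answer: -77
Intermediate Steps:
C = 21 (C = -4 + 5**2 = -4 + 25 = 21)
R(-11)*(m(C, -3) - 3) = 7*(-8 - 3) = 7*(-11) = -77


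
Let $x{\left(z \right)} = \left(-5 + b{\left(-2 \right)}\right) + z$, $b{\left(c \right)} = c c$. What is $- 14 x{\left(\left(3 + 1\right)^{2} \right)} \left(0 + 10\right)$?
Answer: $-2100$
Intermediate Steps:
$b{\left(c \right)} = c^{2}$
$x{\left(z \right)} = -1 + z$ ($x{\left(z \right)} = \left(-5 + \left(-2\right)^{2}\right) + z = \left(-5 + 4\right) + z = -1 + z$)
$- 14 x{\left(\left(3 + 1\right)^{2} \right)} \left(0 + 10\right) = - 14 \left(-1 + \left(3 + 1\right)^{2}\right) \left(0 + 10\right) = - 14 \left(-1 + 4^{2}\right) 10 = - 14 \left(-1 + 16\right) 10 = \left(-14\right) 15 \cdot 10 = \left(-210\right) 10 = -2100$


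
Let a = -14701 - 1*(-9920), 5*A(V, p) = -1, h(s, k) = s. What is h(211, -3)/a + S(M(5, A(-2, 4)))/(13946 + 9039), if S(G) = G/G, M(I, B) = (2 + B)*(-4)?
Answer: -4845054/109891285 ≈ -0.044089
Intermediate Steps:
A(V, p) = -1/5 (A(V, p) = (1/5)*(-1) = -1/5)
a = -4781 (a = -14701 + 9920 = -4781)
M(I, B) = -8 - 4*B
S(G) = 1
h(211, -3)/a + S(M(5, A(-2, 4)))/(13946 + 9039) = 211/(-4781) + 1/(13946 + 9039) = 211*(-1/4781) + 1/22985 = -211/4781 + 1*(1/22985) = -211/4781 + 1/22985 = -4845054/109891285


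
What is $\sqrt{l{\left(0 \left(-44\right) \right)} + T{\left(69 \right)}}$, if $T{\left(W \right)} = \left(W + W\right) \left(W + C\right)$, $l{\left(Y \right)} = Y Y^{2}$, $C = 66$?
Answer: $9 \sqrt{230} \approx 136.49$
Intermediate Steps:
$l{\left(Y \right)} = Y^{3}$
$T{\left(W \right)} = 2 W \left(66 + W\right)$ ($T{\left(W \right)} = \left(W + W\right) \left(W + 66\right) = 2 W \left(66 + W\right)$)
$\sqrt{l{\left(0 \left(-44\right) \right)} + T{\left(69 \right)}} = \sqrt{\left(0 \left(-44\right)\right)^{3} + 2 \cdot 69 \left(66 + 69\right)} = \sqrt{0^{3} + 2 \cdot 69 \cdot 135} = \sqrt{0 + 18630} = \sqrt{18630} = 9 \sqrt{230}$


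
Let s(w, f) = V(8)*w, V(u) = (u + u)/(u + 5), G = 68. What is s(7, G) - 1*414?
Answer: -5270/13 ≈ -405.38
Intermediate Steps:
V(u) = 2*u/(5 + u) (V(u) = (2*u)/(5 + u) = 2*u/(5 + u))
s(w, f) = 16*w/13 (s(w, f) = (2*8/(5 + 8))*w = (2*8/13)*w = (2*8*(1/13))*w = 16*w/13)
s(7, G) - 1*414 = (16/13)*7 - 1*414 = 112/13 - 414 = -5270/13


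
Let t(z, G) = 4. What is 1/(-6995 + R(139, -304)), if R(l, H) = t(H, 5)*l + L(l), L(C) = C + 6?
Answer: -1/6294 ≈ -0.00015888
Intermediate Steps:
L(C) = 6 + C
R(l, H) = 6 + 5*l (R(l, H) = 4*l + (6 + l) = 6 + 5*l)
1/(-6995 + R(139, -304)) = 1/(-6995 + (6 + 5*139)) = 1/(-6995 + (6 + 695)) = 1/(-6995 + 701) = 1/(-6294) = -1/6294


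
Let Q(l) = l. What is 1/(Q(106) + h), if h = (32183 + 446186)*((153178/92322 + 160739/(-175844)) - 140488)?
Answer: -8117134884/545510000684591746391 ≈ -1.4880e-11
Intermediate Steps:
h = -545510001545008044095/8117134884 (h = 478369*((153178*(1/92322) + 160739*(-1/175844)) - 140488) = 478369*((76589/46161 - 160739/175844) - 140488) = 478369*(6047843137/8117134884 - 140488) = 478369*(-1140353997740255/8117134884) = -545510001545008044095/8117134884 ≈ -6.7205e+10)
1/(Q(106) + h) = 1/(106 - 545510001545008044095/8117134884) = 1/(-545510000684591746391/8117134884) = -8117134884/545510000684591746391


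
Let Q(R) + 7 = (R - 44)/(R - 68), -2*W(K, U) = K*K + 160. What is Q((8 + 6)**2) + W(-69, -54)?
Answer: -39461/16 ≈ -2466.3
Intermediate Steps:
W(K, U) = -80 - K**2/2 (W(K, U) = -(K*K + 160)/2 = -(K**2 + 160)/2 = -(160 + K**2)/2 = -80 - K**2/2)
Q(R) = -7 + (-44 + R)/(-68 + R) (Q(R) = -7 + (R - 44)/(R - 68) = -7 + (-44 + R)/(-68 + R))
Q((8 + 6)**2) + W(-69, -54) = 6*(72 - (8 + 6)**2)/(-68 + (8 + 6)**2) + (-80 - 1/2*(-69)**2) = 6*(72 - 1*14**2)/(-68 + 14**2) + (-80 - 1/2*4761) = 6*(72 - 1*196)/(-68 + 196) + (-80 - 4761/2) = 6*(72 - 196)/128 - 4921/2 = 6*(1/128)*(-124) - 4921/2 = -93/16 - 4921/2 = -39461/16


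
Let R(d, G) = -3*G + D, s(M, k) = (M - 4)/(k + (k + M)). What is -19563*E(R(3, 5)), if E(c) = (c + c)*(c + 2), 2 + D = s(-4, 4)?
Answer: -12637698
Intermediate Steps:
s(M, k) = (-4 + M)/(M + 2*k) (s(M, k) = (-4 + M)/(k + (M + k)) = (-4 + M)/(M + 2*k))
D = -4 (D = -2 + (-4 - 4)/(-4 + 2*4) = -2 - 8/(-4 + 8) = -2 - 8/4 = -2 + (¼)*(-8) = -2 - 2 = -4)
R(d, G) = -4 - 3*G (R(d, G) = -3*G - 4 = -4 - 3*G)
E(c) = 2*c*(2 + c) (E(c) = (2*c)*(2 + c) = 2*c*(2 + c))
-19563*E(R(3, 5)) = -39126*(-4 - 3*5)*(2 + (-4 - 3*5)) = -39126*(-4 - 15)*(2 + (-4 - 15)) = -39126*(-19)*(2 - 19) = -39126*(-19)*(-17) = -19563*646 = -12637698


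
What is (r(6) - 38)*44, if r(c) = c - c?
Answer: -1672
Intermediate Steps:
r(c) = 0
(r(6) - 38)*44 = (0 - 38)*44 = -38*44 = -1672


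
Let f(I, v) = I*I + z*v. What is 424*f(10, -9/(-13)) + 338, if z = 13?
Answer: 46554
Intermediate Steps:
f(I, v) = I**2 + 13*v (f(I, v) = I*I + 13*v = I**2 + 13*v)
424*f(10, -9/(-13)) + 338 = 424*(10**2 + 13*(-9/(-13))) + 338 = 424*(100 + 13*(-9*(-1/13))) + 338 = 424*(100 + 13*(9/13)) + 338 = 424*(100 + 9) + 338 = 424*109 + 338 = 46216 + 338 = 46554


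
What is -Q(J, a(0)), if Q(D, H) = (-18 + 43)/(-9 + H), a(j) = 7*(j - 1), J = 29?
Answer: 25/16 ≈ 1.5625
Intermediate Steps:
a(j) = -7 + 7*j (a(j) = 7*(-1 + j) = -7 + 7*j)
Q(D, H) = 25/(-9 + H)
-Q(J, a(0)) = -25/(-9 + (-7 + 7*0)) = -25/(-9 + (-7 + 0)) = -25/(-9 - 7) = -25/(-16) = -25*(-1)/16 = -1*(-25/16) = 25/16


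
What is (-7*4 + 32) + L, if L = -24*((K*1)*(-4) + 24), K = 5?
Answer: -92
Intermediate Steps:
L = -96 (L = -24*((5*1)*(-4) + 24) = -24*(5*(-4) + 24) = -24*(-20 + 24) = -24*4 = -96)
(-7*4 + 32) + L = (-7*4 + 32) - 96 = (-28 + 32) - 96 = 4 - 96 = -92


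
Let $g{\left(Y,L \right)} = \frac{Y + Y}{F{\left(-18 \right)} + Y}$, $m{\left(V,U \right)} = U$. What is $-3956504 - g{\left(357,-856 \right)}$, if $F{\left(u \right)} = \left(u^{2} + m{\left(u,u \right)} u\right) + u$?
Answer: $- \frac{185955722}{47} \approx -3.9565 \cdot 10^{6}$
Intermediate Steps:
$F{\left(u \right)} = u + 2 u^{2}$ ($F{\left(u \right)} = \left(u^{2} + u u\right) + u = \left(u^{2} + u^{2}\right) + u = 2 u^{2} + u = u + 2 u^{2}$)
$g{\left(Y,L \right)} = \frac{2 Y}{630 + Y}$ ($g{\left(Y,L \right)} = \frac{Y + Y}{- 18 \left(1 + 2 \left(-18\right)\right) + Y} = \frac{2 Y}{- 18 \left(1 - 36\right) + Y} = \frac{2 Y}{\left(-18\right) \left(-35\right) + Y} = \frac{2 Y}{630 + Y}$)
$-3956504 - g{\left(357,-856 \right)} = -3956504 - 2 \cdot 357 \frac{1}{630 + 357} = -3956504 - 2 \cdot 357 \cdot \frac{1}{987} = -3956504 - \frac{34}{47} = - \frac{185955722}{47}$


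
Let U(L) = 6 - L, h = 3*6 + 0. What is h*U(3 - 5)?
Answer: 144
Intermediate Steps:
h = 18 (h = 18 + 0 = 18)
h*U(3 - 5) = 18*(6 - (3 - 5)) = 18*(6 - 1*(-2)) = 18*(6 + 2) = 18*8 = 144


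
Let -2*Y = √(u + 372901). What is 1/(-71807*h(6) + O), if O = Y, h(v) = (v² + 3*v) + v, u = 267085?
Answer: -8616840/37124965472807 + √639986/37124965472807 ≈ -2.3208e-7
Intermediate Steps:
h(v) = v² + 4*v
Y = -√639986/2 (Y = -√(267085 + 372901)/2 = -√639986/2 ≈ -400.00)
O = -√639986/2 ≈ -400.00
1/(-71807*h(6) + O) = 1/(-430842*(4 + 6) - √639986/2) = 1/(-430842*10 - √639986/2) = 1/(-71807*60 - √639986/2) = 1/(-4308420 - √639986/2)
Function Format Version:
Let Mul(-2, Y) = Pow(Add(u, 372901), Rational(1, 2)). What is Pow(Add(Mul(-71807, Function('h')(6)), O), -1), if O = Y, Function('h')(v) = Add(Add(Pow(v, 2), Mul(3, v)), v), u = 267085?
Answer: Add(Rational(-8616840, 37124965472807), Mul(Rational(1, 37124965472807), Pow(639986, Rational(1, 2)))) ≈ -2.3208e-7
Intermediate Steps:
Function('h')(v) = Add(Pow(v, 2), Mul(4, v))
Y = Mul(Rational(-1, 2), Pow(639986, Rational(1, 2))) (Y = Mul(Rational(-1, 2), Pow(Add(267085, 372901), Rational(1, 2))) = Mul(Rational(-1, 2), Pow(639986, Rational(1, 2))) ≈ -400.00)
O = Mul(Rational(-1, 2), Pow(639986, Rational(1, 2))) ≈ -400.00
Pow(Add(Mul(-71807, Function('h')(6)), O), -1) = Pow(Add(Mul(-71807, Mul(6, Add(4, 6))), Mul(Rational(-1, 2), Pow(639986, Rational(1, 2)))), -1) = Pow(Add(Mul(-71807, Mul(6, 10)), Mul(Rational(-1, 2), Pow(639986, Rational(1, 2)))), -1) = Pow(Add(Mul(-71807, 60), Mul(Rational(-1, 2), Pow(639986, Rational(1, 2)))), -1) = Pow(Add(-4308420, Mul(Rational(-1, 2), Pow(639986, Rational(1, 2)))), -1)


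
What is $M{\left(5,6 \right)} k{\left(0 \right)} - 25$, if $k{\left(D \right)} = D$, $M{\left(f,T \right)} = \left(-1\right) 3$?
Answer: $-25$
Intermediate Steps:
$M{\left(f,T \right)} = -3$
$M{\left(5,6 \right)} k{\left(0 \right)} - 25 = \left(-3\right) 0 - 25 = 0 - 25 = -25$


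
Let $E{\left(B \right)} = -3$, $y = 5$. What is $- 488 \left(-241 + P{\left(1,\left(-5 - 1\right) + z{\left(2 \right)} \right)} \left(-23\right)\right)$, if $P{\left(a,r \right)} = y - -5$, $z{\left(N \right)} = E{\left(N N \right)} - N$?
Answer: $229848$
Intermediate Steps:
$z{\left(N \right)} = -3 - N$
$P{\left(a,r \right)} = 10$ ($P{\left(a,r \right)} = 5 - -5 = 5 + 5 = 10$)
$- 488 \left(-241 + P{\left(1,\left(-5 - 1\right) + z{\left(2 \right)} \right)} \left(-23\right)\right) = - 488 \left(-241 + 10 \left(-23\right)\right) = - 488 \left(-241 - 230\right) = \left(-488\right) \left(-471\right) = 229848$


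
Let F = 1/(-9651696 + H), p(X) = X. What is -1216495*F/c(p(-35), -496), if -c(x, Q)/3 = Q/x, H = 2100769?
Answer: -42577325/11235779376 ≈ -0.0037894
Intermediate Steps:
c(x, Q) = -3*Q/x
F = -1/7550927 (F = 1/(-9651696 + 2100769) = 1/(-7550927) = -1/7550927 ≈ -1.3243e-7)
-1216495*F/c(p(-35), -496) = -1216495/((-3*(-496)/(-35))/(-1/7550927)) = -1216495/(-3*(-496)*(-1/35)*(-7550927)) = -1216495/((-1488/35*(-7550927))) = -1216495/11235779376/35 = -1216495*35/11235779376 = -42577325/11235779376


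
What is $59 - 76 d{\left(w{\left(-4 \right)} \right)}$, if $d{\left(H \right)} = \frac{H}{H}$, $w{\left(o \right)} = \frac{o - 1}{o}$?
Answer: $-17$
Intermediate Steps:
$w{\left(o \right)} = \frac{-1 + o}{o}$ ($w{\left(o \right)} = \frac{o - 1}{o} = \frac{-1 + o}{o}$)
$d{\left(H \right)} = 1$
$59 - 76 d{\left(w{\left(-4 \right)} \right)} = 59 - 76 = -17$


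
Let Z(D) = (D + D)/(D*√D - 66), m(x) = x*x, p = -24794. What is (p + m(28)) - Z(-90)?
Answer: 10*(-108045*√10 + 26414*I)/(-11*I + 45*√10) ≈ -24010.0 + 0.20957*I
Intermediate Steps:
m(x) = x²
Z(D) = 2*D/(-66 + D^(3/2)) (Z(D) = (2*D)/(D^(3/2) - 66) = (2*D)/(-66 + D^(3/2)) = 2*D/(-66 + D^(3/2)))
(p + m(28)) - Z(-90) = (-24794 + 28²) - 2*(-90)/(-66 + (-90)^(3/2)) = (-24794 + 784) - 2*(-90)/(-66 - 270*I*√10) = -24010 - (-180)/(-66 - 270*I*√10) = -24010 + 180/(-66 - 270*I*√10)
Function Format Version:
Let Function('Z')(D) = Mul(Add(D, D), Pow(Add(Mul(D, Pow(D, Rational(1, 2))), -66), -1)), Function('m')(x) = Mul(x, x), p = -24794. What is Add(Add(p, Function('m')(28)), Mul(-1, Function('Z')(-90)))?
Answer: Mul(10, Pow(Add(Mul(-11, I), Mul(45, Pow(10, Rational(1, 2)))), -1), Add(Mul(-108045, Pow(10, Rational(1, 2))), Mul(26414, I))) ≈ Add(-24010., Mul(0.20957, I))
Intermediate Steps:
Function('m')(x) = Pow(x, 2)
Function('Z')(D) = Mul(2, D, Pow(Add(-66, Pow(D, Rational(3, 2))), -1)) (Function('Z')(D) = Mul(Mul(2, D), Pow(Add(Pow(D, Rational(3, 2)), -66), -1)) = Mul(Mul(2, D), Pow(Add(-66, Pow(D, Rational(3, 2))), -1)) = Mul(2, D, Pow(Add(-66, Pow(D, Rational(3, 2))), -1)))
Add(Add(p, Function('m')(28)), Mul(-1, Function('Z')(-90))) = Add(Add(-24794, Pow(28, 2)), Mul(-1, Mul(2, -90, Pow(Add(-66, Pow(-90, Rational(3, 2))), -1)))) = Add(Add(-24794, 784), Mul(-1, Mul(2, -90, Pow(Add(-66, Mul(-270, I, Pow(10, Rational(1, 2)))), -1)))) = Add(-24010, Mul(-1, Mul(-180, Pow(Add(-66, Mul(-270, I, Pow(10, Rational(1, 2)))), -1)))) = Add(-24010, Mul(180, Pow(Add(-66, Mul(-270, I, Pow(10, Rational(1, 2)))), -1)))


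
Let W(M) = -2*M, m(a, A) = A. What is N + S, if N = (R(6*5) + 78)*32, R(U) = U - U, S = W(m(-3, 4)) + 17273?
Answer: 19761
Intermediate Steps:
S = 17265 (S = -2*4 + 17273 = -8 + 17273 = 17265)
R(U) = 0
N = 2496 (N = (0 + 78)*32 = 78*32 = 2496)
N + S = 2496 + 17265 = 19761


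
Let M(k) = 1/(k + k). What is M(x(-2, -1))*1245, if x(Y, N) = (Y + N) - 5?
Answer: -1245/16 ≈ -77.813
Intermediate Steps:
x(Y, N) = -5 + N + Y (x(Y, N) = (N + Y) - 5 = -5 + N + Y)
M(k) = 1/(2*k)
M(x(-2, -1))*1245 = (1/(2*(-5 - 1 - 2)))*1245 = ((1/2)/(-8))*1245 = ((1/2)*(-1/8))*1245 = -1/16*1245 = -1245/16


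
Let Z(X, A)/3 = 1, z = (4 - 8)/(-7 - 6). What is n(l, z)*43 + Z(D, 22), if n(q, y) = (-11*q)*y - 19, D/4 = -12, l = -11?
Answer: 10230/13 ≈ 786.92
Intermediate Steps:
D = -48 (D = 4*(-12) = -48)
z = 4/13 (z = -4/(-13) = -4*(-1/13) = 4/13 ≈ 0.30769)
n(q, y) = -19 - 11*q*y (n(q, y) = -11*q*y - 19 = -19 - 11*q*y)
Z(X, A) = 3 (Z(X, A) = 3*1 = 3)
n(l, z)*43 + Z(D, 22) = (-19 - 11*(-11)*4/13)*43 + 3 = (-19 + 484/13)*43 + 3 = (237/13)*43 + 3 = 10191/13 + 3 = 10230/13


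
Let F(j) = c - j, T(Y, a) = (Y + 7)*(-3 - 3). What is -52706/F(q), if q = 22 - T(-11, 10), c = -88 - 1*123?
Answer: 2774/11 ≈ 252.18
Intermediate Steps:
T(Y, a) = -42 - 6*Y (T(Y, a) = (7 + Y)*(-6) = -42 - 6*Y)
c = -211 (c = -88 - 123 = -211)
q = -2 (q = 22 - (-42 - 6*(-11)) = 22 - (-42 + 66) = 22 - 1*24 = 22 - 24 = -2)
F(j) = -211 - j
-52706/F(q) = -52706/(-211 - 1*(-2)) = -52706/(-211 + 2) = -52706/(-209) = -52706*(-1/209) = 2774/11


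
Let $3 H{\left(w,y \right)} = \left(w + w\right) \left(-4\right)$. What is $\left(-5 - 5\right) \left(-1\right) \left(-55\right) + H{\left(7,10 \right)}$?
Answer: $- \frac{1706}{3} \approx -568.67$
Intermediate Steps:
$H{\left(w,y \right)} = - \frac{8 w}{3}$ ($H{\left(w,y \right)} = \frac{\left(w + w\right) \left(-4\right)}{3} = \frac{2 w \left(-4\right)}{3} = \frac{\left(-8\right) w}{3} = - \frac{8 w}{3}$)
$\left(-5 - 5\right) \left(-1\right) \left(-55\right) + H{\left(7,10 \right)} = \left(-5 - 5\right) \left(-1\right) \left(-55\right) - \frac{56}{3} = \left(-10\right) \left(-1\right) \left(-55\right) - \frac{56}{3} = 10 \left(-55\right) - \frac{56}{3} = -550 - \frac{56}{3} = - \frac{1706}{3}$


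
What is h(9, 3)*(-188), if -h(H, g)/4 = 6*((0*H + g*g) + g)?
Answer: 54144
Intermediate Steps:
h(H, g) = -24*g - 24*g² (h(H, g) = -24*((0*H + g*g) + g) = -24*((0 + g²) + g) = -24*(g² + g) = -24*(g + g²) = -4*(6*g + 6*g²) = -24*g - 24*g²)
h(9, 3)*(-188) = -24*3*(1 + 3)*(-188) = -24*3*4*(-188) = -288*(-188) = 54144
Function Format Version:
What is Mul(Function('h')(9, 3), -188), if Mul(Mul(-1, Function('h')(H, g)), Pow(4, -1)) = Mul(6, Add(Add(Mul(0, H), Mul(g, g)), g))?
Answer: 54144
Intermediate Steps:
Function('h')(H, g) = Add(Mul(-24, g), Mul(-24, Pow(g, 2))) (Function('h')(H, g) = Mul(-4, Mul(6, Add(Add(Mul(0, H), Mul(g, g)), g))) = Mul(-4, Mul(6, Add(Add(0, Pow(g, 2)), g))) = Mul(-4, Mul(6, Add(Pow(g, 2), g))) = Mul(-4, Mul(6, Add(g, Pow(g, 2)))) = Mul(-4, Add(Mul(6, g), Mul(6, Pow(g, 2)))) = Add(Mul(-24, g), Mul(-24, Pow(g, 2))))
Mul(Function('h')(9, 3), -188) = Mul(Mul(-24, 3, Add(1, 3)), -188) = Mul(Mul(-24, 3, 4), -188) = Mul(-288, -188) = 54144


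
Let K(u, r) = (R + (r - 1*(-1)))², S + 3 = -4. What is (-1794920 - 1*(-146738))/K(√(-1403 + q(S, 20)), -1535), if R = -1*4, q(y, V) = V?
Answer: -824091/1182722 ≈ -0.69677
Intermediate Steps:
S = -7 (S = -3 - 4 = -7)
R = -4
K(u, r) = (-3 + r)² (K(u, r) = (-4 + (r - 1*(-1)))² = (-4 + (r + 1))² = (-4 + (1 + r))² = (-3 + r)²)
(-1794920 - 1*(-146738))/K(√(-1403 + q(S, 20)), -1535) = (-1794920 - 1*(-146738))/((-3 - 1535)²) = (-1794920 + 146738)/((-1538)²) = -1648182/2365444 = -1648182*1/2365444 = -824091/1182722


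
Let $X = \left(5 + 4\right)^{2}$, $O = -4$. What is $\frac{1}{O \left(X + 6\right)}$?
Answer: $- \frac{1}{348} \approx -0.0028736$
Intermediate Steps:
$X = 81$ ($X = 9^{2} = 81$)
$\frac{1}{O \left(X + 6\right)} = \frac{1}{\left(-4\right) \left(81 + 6\right)} = \frac{1}{\left(-4\right) 87} = \frac{1}{-348} = - \frac{1}{348}$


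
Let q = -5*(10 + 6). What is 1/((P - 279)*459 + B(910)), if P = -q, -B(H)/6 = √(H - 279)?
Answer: -10149/927017285 + 2*√631/2781051855 ≈ -1.0930e-5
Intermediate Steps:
q = -80 (q = -5*16 = -80)
B(H) = -6*√(-279 + H) (B(H) = -6*√(H - 279) = -6*√(-279 + H))
P = 80 (P = -1*(-80) = 80)
1/((P - 279)*459 + B(910)) = 1/((80 - 279)*459 - 6*√(-279 + 910)) = 1/(-199*459 - 6*√631) = 1/(-91341 - 6*√631)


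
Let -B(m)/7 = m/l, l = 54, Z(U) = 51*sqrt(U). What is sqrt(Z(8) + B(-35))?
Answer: sqrt(1470 + 33048*sqrt(2))/18 ≈ 12.198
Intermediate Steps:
B(m) = -7*m/54
sqrt(Z(8) + B(-35)) = sqrt(51*sqrt(8) - 7/54*(-35)) = sqrt(51*(2*sqrt(2)) + 245/54) = sqrt(102*sqrt(2) + 245/54) = sqrt(245/54 + 102*sqrt(2))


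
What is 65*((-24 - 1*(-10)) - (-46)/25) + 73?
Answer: -3587/5 ≈ -717.40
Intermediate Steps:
65*((-24 - 1*(-10)) - (-46)/25) + 73 = 65*((-24 + 10) - (-46)/25) + 73 = 65*(-14 - 1*(-46/25)) + 73 = 65*(-14 + 46/25) + 73 = 65*(-304/25) + 73 = -3952/5 + 73 = -3587/5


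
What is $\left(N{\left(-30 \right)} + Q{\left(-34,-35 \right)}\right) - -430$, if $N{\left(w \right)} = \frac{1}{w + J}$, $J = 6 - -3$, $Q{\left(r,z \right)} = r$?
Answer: $\frac{8315}{21} \approx 395.95$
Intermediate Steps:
$J = 9$ ($J = 6 + 3 = 9$)
$N{\left(w \right)} = \frac{1}{9 + w}$ ($N{\left(w \right)} = \frac{1}{w + 9} = \frac{1}{9 + w}$)
$\left(N{\left(-30 \right)} + Q{\left(-34,-35 \right)}\right) - -430 = \left(\frac{1}{9 - 30} - 34\right) - -430 = \left(\frac{1}{-21} - 34\right) + \left(-496 + 926\right) = \left(- \frac{1}{21} - 34\right) + 430 = - \frac{715}{21} + 430 = \frac{8315}{21}$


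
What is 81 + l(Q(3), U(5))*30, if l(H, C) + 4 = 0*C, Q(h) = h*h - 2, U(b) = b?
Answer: -39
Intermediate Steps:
Q(h) = -2 + h² (Q(h) = h² - 2 = -2 + h²)
l(H, C) = -4 (l(H, C) = -4 + 0*C = -4 + 0 = -4)
81 + l(Q(3), U(5))*30 = 81 - 4*30 = 81 - 120 = -39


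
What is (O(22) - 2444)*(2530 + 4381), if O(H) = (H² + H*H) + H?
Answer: -10048594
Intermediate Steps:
O(H) = H + 2*H² (O(H) = (H² + H²) + H = 2*H² + H = H + 2*H²)
(O(22) - 2444)*(2530 + 4381) = (22*(1 + 2*22) - 2444)*(2530 + 4381) = (22*(1 + 44) - 2444)*6911 = (22*45 - 2444)*6911 = (990 - 2444)*6911 = -1454*6911 = -10048594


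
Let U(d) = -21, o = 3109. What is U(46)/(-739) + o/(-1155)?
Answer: -2273296/853545 ≈ -2.6634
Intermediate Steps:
U(46)/(-739) + o/(-1155) = -21/(-739) + 3109/(-1155) = -21*(-1/739) + 3109*(-1/1155) = 21/739 - 3109/1155 = -2273296/853545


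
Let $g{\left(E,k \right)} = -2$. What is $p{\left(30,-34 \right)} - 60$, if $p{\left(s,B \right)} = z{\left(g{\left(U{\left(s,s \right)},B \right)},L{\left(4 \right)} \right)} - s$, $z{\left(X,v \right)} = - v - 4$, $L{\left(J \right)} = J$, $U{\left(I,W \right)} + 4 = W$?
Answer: $-98$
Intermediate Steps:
$U{\left(I,W \right)} = -4 + W$
$z{\left(X,v \right)} = -4 - v$
$p{\left(s,B \right)} = -8 - s$ ($p{\left(s,B \right)} = \left(-4 - 4\right) - s = -8 - s$)
$p{\left(30,-34 \right)} - 60 = \left(-8 - 30\right) - 60 = -38 - 60 = -98$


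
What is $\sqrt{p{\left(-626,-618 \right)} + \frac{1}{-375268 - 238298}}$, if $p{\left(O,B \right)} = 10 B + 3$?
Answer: $\frac{i \sqrt{258379267953842}}{204522} \approx 78.594 i$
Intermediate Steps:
$p{\left(O,B \right)} = 3 + 10 B$
$\sqrt{p{\left(-626,-618 \right)} + \frac{1}{-375268 - 238298}} = \sqrt{\left(3 + 10 \left(-618\right)\right) + \frac{1}{-375268 - 238298}} = \sqrt{\left(3 - 6180\right) + \frac{1}{-613566}} = \sqrt{-6177 - \frac{1}{613566}} = \sqrt{- \frac{3789997183}{613566}} = \frac{i \sqrt{258379267953842}}{204522}$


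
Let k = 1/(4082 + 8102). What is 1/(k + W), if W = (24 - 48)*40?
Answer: -12184/11696639 ≈ -0.0010417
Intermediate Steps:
W = -960 (W = -24*40 = -960)
k = 1/12184 ≈ 8.2075e-5
1/(k + W) = 1/(1/12184 - 960) = 1/(-11696639/12184) = -12184/11696639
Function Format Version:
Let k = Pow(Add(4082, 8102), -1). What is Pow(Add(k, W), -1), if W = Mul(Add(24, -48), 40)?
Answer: Rational(-12184, 11696639) ≈ -0.0010417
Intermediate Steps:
W = -960 (W = Mul(-24, 40) = -960)
k = Rational(1, 12184) (k = Pow(12184, -1) = Rational(1, 12184) ≈ 8.2075e-5)
Pow(Add(k, W), -1) = Pow(Add(Rational(1, 12184), -960), -1) = Pow(Rational(-11696639, 12184), -1) = Rational(-12184, 11696639)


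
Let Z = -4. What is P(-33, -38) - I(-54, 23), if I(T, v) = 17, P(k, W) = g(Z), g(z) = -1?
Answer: -18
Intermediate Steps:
P(k, W) = -1
P(-33, -38) - I(-54, 23) = -1 - 1*17 = -1 - 17 = -18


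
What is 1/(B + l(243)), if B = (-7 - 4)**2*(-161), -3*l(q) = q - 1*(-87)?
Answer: -1/19591 ≈ -5.1044e-5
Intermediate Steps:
l(q) = -29 - q/3 (l(q) = -(q - 1*(-87))/3 = -(q + 87)/3 = -(87 + q)/3 = -29 - q/3)
B = -19481 (B = (-11)**2*(-161) = 121*(-161) = -19481)
1/(B + l(243)) = 1/(-19481 + (-29 - 1/3*243)) = 1/(-19481 + (-29 - 81)) = 1/(-19481 - 110) = 1/(-19591) = -1/19591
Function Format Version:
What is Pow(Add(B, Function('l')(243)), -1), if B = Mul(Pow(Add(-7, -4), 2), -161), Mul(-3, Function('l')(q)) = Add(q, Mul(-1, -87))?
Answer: Rational(-1, 19591) ≈ -5.1044e-5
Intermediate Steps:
Function('l')(q) = Add(-29, Mul(Rational(-1, 3), q)) (Function('l')(q) = Mul(Rational(-1, 3), Add(q, Mul(-1, -87))) = Mul(Rational(-1, 3), Add(q, 87)) = Mul(Rational(-1, 3), Add(87, q)) = Add(-29, Mul(Rational(-1, 3), q)))
B = -19481 (B = Mul(Pow(-11, 2), -161) = Mul(121, -161) = -19481)
Pow(Add(B, Function('l')(243)), -1) = Pow(Add(-19481, Add(-29, Mul(Rational(-1, 3), 243))), -1) = Pow(Add(-19481, Add(-29, -81)), -1) = Pow(Add(-19481, -110), -1) = Pow(-19591, -1) = Rational(-1, 19591)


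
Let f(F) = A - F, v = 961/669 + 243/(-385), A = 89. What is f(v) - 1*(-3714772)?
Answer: 956817966047/257565 ≈ 3.7149e+6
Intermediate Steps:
v = 207418/257565 (v = 961*(1/669) + 243*(-1/385) = 961/669 - 243/385 = 207418/257565 ≈ 0.80530)
f(F) = 89 - F
f(v) - 1*(-3714772) = (89 - 1*207418/257565) - 1*(-3714772) = (89 - 207418/257565) + 3714772 = 22715867/257565 + 3714772 = 956817966047/257565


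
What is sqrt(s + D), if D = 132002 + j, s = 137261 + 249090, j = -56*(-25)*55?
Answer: sqrt(595353) ≈ 771.59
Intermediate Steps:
j = 77000 (j = 1400*55 = 77000)
s = 386351
D = 209002 (D = 132002 + 77000 = 209002)
sqrt(s + D) = sqrt(386351 + 209002) = sqrt(595353)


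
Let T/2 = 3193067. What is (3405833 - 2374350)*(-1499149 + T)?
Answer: 5040841948755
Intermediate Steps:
T = 6386134 (T = 2*3193067 = 6386134)
(3405833 - 2374350)*(-1499149 + T) = (3405833 - 2374350)*(-1499149 + 6386134) = 1031483*4886985 = 5040841948755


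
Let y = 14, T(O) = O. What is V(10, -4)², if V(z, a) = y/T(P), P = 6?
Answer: 49/9 ≈ 5.4444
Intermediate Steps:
V(z, a) = 7/3 (V(z, a) = 14/6 = 14*(⅙) = 7/3)
V(10, -4)² = (7/3)² = 49/9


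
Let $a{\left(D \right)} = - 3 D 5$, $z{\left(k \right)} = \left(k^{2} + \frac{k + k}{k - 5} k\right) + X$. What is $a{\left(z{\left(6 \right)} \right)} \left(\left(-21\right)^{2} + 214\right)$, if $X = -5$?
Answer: $-1011975$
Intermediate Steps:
$z{\left(k \right)} = -5 + k^{2} + \frac{2 k^{2}}{-5 + k}$ ($z{\left(k \right)} = \left(k^{2} + \frac{k + k}{k - 5} k\right) - 5 = \left(k^{2} + \frac{2 k}{-5 + k} k\right) - 5 = \left(k^{2} + \frac{2 k^{2}}{-5 + k}\right) - 5 = -5 + k^{2} + \frac{2 k^{2}}{-5 + k}$)
$a{\left(D \right)} = - 15 D$
$a{\left(z{\left(6 \right)} \right)} \left(\left(-21\right)^{2} + 214\right) = - 15 \frac{25 + 6^{3} - 30 - 3 \cdot 6^{2}}{-5 + 6} \left(\left(-21\right)^{2} + 214\right) = - 15 \frac{25 + 216 - 30 - 108}{1} \left(441 + 214\right) = - 15 \cdot 1 \left(25 + 216 - 30 - 108\right) 655 = - 15 \cdot 1 \cdot 103 \cdot 655 = \left(-15\right) 103 \cdot 655 = \left(-1545\right) 655 = -1011975$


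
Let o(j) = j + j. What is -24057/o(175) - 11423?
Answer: -4022107/350 ≈ -11492.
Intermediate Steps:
o(j) = 2*j
-24057/o(175) - 11423 = -24057/(2*175) - 11423 = -24057/350 - 11423 = -4022107/350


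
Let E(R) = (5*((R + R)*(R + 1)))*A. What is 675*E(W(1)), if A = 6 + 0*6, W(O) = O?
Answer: 81000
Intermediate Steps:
A = 6 (A = 6 + 0 = 6)
E(R) = 60*R*(1 + R) (E(R) = (5*((R + R)*(R + 1)))*6 = (5*((2*R)*(1 + R)))*6 = (5*(2*R*(1 + R)))*6 = (10*R*(1 + R))*6 = 60*R*(1 + R))
675*E(W(1)) = 675*(60*1*(1 + 1)) = 675*(60*1*2) = 675*120 = 81000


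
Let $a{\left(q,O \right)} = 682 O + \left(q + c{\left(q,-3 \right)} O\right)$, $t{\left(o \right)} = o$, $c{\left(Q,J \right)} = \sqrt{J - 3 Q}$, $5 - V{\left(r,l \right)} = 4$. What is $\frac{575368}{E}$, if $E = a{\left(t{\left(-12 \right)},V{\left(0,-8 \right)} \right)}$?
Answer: $\frac{385496560}{448867} - \frac{575368 \sqrt{33}}{448867} \approx 851.46$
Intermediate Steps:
$V{\left(r,l \right)} = 1$ ($V{\left(r,l \right)} = 5 - 4 = 1$)
$a{\left(q,O \right)} = q + 682 O + O \sqrt{-3 - 3 q}$ ($a{\left(q,O \right)} = 682 O + \left(q + \sqrt{-3 - 3 q} O\right) = 682 O + \left(q + O \sqrt{-3 - 3 q}\right) = q + 682 O + O \sqrt{-3 - 3 q}$)
$E = 670 + \sqrt{33}$ ($E = -12 + 682 \cdot 1 + 1 \sqrt{-3 - -36} = -12 + 682 + 1 \sqrt{-3 + 36} = -12 + 682 + 1 \sqrt{33} = -12 + 682 + \sqrt{33} = 670 + \sqrt{33} \approx 675.74$)
$\frac{575368}{E} = \frac{575368}{670 + \sqrt{33}}$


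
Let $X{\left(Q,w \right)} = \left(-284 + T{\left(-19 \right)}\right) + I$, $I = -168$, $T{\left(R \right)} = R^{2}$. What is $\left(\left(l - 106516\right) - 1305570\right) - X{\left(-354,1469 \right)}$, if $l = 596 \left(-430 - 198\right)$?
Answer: $-1786283$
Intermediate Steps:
$X{\left(Q,w \right)} = -91$ ($X{\left(Q,w \right)} = \left(-284 + \left(-19\right)^{2}\right) - 168 = \left(-284 + 361\right) - 168 = 77 - 168 = -91$)
$l = -374288$ ($l = 596 \left(-628\right) = -374288$)
$\left(\left(l - 106516\right) - 1305570\right) - X{\left(-354,1469 \right)} = \left(\left(-374288 - 106516\right) - 1305570\right) - -91 = \left(-480804 - 1305570\right) + 91 = -1786374 + 91 = -1786283$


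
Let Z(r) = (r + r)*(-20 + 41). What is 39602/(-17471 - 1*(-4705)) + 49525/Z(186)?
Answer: 23061809/7123428 ≈ 3.2375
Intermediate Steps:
Z(r) = 42*r (Z(r) = (2*r)*21 = 42*r)
39602/(-17471 - 1*(-4705)) + 49525/Z(186) = 39602/(-17471 - 1*(-4705)) + 49525/((42*186)) = 39602/(-17471 + 4705) + 49525/7812 = 39602/(-12766) + 49525*(1/7812) = 39602*(-1/12766) + 7075/1116 = -19801/6383 + 7075/1116 = 23061809/7123428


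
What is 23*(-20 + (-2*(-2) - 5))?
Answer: -483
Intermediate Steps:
23*(-20 + (-2*(-2) - 5)) = 23*(-20 + (4 - 5)) = 23*(-20 - 1) = 23*(-21) = -483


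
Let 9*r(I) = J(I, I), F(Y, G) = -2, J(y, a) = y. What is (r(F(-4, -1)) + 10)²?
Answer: 7744/81 ≈ 95.605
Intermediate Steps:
r(I) = I/9
(r(F(-4, -1)) + 10)² = ((⅑)*(-2) + 10)² = (-2/9 + 10)² = (88/9)² = 7744/81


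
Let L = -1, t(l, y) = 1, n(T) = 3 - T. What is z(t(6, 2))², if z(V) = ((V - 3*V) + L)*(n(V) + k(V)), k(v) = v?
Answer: 81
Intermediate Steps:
z(V) = -3 - 6*V (z(V) = ((V - 3*V) - 1)*((3 - V) + V) = (-2*V - 1)*3 = (-1 - 2*V)*3 = -3 - 6*V)
z(t(6, 2))² = (-3 - 6*1)² = (-3 - 6)² = (-9)² = 81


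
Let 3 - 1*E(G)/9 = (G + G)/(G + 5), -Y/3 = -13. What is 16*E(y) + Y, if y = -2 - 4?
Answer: -1257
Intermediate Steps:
Y = 39 (Y = -3*(-13) = 39)
y = -6
E(G) = 27 - 18*G/(5 + G) (E(G) = 27 - 9*(G + G)/(G + 5) = 27 - 9*2*G/(5 + G) = 27 - 18*G/(5 + G))
16*E(y) + Y = 16*(9*(15 - 6)/(5 - 6)) + 39 = 16*(9*9/(-1)) + 39 = 16*(9*(-1)*9) + 39 = 16*(-81) + 39 = -1296 + 39 = -1257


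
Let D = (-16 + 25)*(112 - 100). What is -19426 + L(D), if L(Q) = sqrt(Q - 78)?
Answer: -19426 + sqrt(30) ≈ -19421.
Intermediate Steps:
D = 108 (D = 9*12 = 108)
L(Q) = sqrt(-78 + Q)
-19426 + L(D) = -19426 + sqrt(-78 + 108) = -19426 + sqrt(30)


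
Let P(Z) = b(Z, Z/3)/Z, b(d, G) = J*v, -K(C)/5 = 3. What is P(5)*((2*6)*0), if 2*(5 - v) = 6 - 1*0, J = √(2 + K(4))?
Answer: 0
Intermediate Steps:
K(C) = -15 (K(C) = -5*3 = -15)
J = I*√13 (J = √(2 - 15) = √(-13) = I*√13 ≈ 3.6056*I)
v = 2 (v = 5 - (6 - 1*0)/2 = 5 - (6 + 0)/2 = 5 - ½*6 = 5 - 3 = 2)
b(d, G) = 2*I*√13 (b(d, G) = (I*√13)*2 = 2*I*√13)
P(Z) = 2*I*√13/Z (P(Z) = (2*I*√13)/Z = 2*I*√13/Z)
P(5)*((2*6)*0) = (2*I*√13/5)*((2*6)*0) = (2*I*√13*(⅕))*(12*0) = (2*I*√13/5)*0 = 0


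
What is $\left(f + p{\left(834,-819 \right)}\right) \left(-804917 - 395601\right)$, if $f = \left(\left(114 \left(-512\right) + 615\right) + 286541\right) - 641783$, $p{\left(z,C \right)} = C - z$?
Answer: $497792387664$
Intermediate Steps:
$f = -412995$ ($f = \left(\left(-58368 + 615\right) + 286541\right) - 641783 = \left(-57753 + 286541\right) - 641783 = 228788 - 641783 = -412995$)
$\left(f + p{\left(834,-819 \right)}\right) \left(-804917 - 395601\right) = \left(-412995 - 1653\right) \left(-804917 - 395601\right) = \left(-412995 - 1653\right) \left(-1200518\right) = \left(-414648\right) \left(-1200518\right) = 497792387664$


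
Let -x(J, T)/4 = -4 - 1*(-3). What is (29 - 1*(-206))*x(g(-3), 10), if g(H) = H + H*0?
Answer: 940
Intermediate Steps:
g(H) = H (g(H) = H + 0 = H)
x(J, T) = 4 (x(J, T) = -4*(-4 - 1*(-3)) = -4*(-4 + 3) = -4*(-1) = 4)
(29 - 1*(-206))*x(g(-3), 10) = (29 - 1*(-206))*4 = (29 + 206)*4 = 235*4 = 940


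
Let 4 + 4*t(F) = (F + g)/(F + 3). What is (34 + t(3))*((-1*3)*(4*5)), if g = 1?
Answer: -1990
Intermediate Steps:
t(F) = -1 + (1 + F)/(4*(3 + F)) (t(F) = -1 + ((F + 1)/(F + 3))/4 = -1 + ((1 + F)/(3 + F))/4 = -1 + (1 + F)/(4*(3 + F)))
(34 + t(3))*((-1*3)*(4*5)) = (34 + (-11 - 3*3)/(4*(3 + 3)))*((-1*3)*(4*5)) = (34 + (1/4)*(-11 - 9)/6)*(-3*20) = (34 + (1/4)*(1/6)*(-20))*(-60) = (34 - 5/6)*(-60) = (199/6)*(-60) = -1990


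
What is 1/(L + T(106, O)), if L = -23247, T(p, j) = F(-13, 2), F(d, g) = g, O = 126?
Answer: -1/23245 ≈ -4.3020e-5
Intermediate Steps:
T(p, j) = 2
1/(L + T(106, O)) = 1/(-23247 + 2) = 1/(-23245) = -1/23245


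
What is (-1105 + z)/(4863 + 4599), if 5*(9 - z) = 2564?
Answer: -4022/23655 ≈ -0.17003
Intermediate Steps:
z = -2519/5 (z = 9 - ⅕*2564 = 9 - 2564/5 = -2519/5 ≈ -503.80)
(-1105 + z)/(4863 + 4599) = (-1105 - 2519/5)/(4863 + 4599) = -8044/5/9462 = -8044/5*1/9462 = -4022/23655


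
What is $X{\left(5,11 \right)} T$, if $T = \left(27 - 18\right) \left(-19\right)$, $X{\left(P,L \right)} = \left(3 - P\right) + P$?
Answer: $-513$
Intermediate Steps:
$X{\left(P,L \right)} = 3$
$T = -171$ ($T = 9 \left(-19\right) = -171$)
$X{\left(5,11 \right)} T = 3 \left(-171\right) = -513$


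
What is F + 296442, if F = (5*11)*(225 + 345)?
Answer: 327792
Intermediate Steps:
F = 31350 (F = 55*570 = 31350)
F + 296442 = 31350 + 296442 = 327792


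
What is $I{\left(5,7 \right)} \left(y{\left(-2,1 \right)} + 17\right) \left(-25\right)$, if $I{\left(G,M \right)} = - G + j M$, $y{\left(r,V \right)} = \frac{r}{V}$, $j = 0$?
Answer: $1875$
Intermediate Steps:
$I{\left(G,M \right)} = - G$ ($I{\left(G,M \right)} = - G + 0 M = - G + 0 = - G$)
$I{\left(5,7 \right)} \left(y{\left(-2,1 \right)} + 17\right) \left(-25\right) = \left(-1\right) 5 \left(- \frac{2}{1} + 17\right) \left(-25\right) = - 5 \left(\left(-2\right) 1 + 17\right) \left(-25\right) = - 5 \left(-2 + 17\right) \left(-25\right) = \left(-5\right) 15 \left(-25\right) = \left(-75\right) \left(-25\right) = 1875$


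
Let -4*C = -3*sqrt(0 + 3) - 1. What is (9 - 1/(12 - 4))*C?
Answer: 71/32 + 213*sqrt(3)/32 ≈ 13.748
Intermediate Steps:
C = 1/4 + 3*sqrt(3)/4 (C = -(-3*sqrt(0 + 3) - 1)/4 = -(-3*sqrt(3) - 1)/4 = -(-1 - 3*sqrt(3))/4 = 1/4 + 3*sqrt(3)/4 ≈ 1.5490)
(9 - 1/(12 - 4))*C = (9 - 1/(12 - 4))*(1/4 + 3*sqrt(3)/4) = (9 - 1/8)*(1/4 + 3*sqrt(3)/4) = 71*(1/4 + 3*sqrt(3)/4)/8 = 71/32 + 213*sqrt(3)/32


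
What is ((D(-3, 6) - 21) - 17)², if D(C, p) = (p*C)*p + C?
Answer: 22201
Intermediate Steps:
D(C, p) = C + C*p² (D(C, p) = (C*p)*p + C = C*p² + C = C + C*p²)
((D(-3, 6) - 21) - 17)² = ((-3*(1 + 6²) - 21) - 17)² = ((-3*(1 + 36) - 21) - 17)² = ((-3*37 - 21) - 17)² = ((-111 - 21) - 17)² = (-132 - 17)² = (-149)² = 22201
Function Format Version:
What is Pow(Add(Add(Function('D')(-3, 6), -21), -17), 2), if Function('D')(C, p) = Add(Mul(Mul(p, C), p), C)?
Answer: 22201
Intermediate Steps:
Function('D')(C, p) = Add(C, Mul(C, Pow(p, 2))) (Function('D')(C, p) = Add(Mul(Mul(C, p), p), C) = Add(Mul(C, Pow(p, 2)), C) = Add(C, Mul(C, Pow(p, 2))))
Pow(Add(Add(Function('D')(-3, 6), -21), -17), 2) = Pow(Add(Add(Mul(-3, Add(1, Pow(6, 2))), -21), -17), 2) = Pow(Add(Add(Mul(-3, Add(1, 36)), -21), -17), 2) = Pow(Add(Add(Mul(-3, 37), -21), -17), 2) = Pow(Add(Add(-111, -21), -17), 2) = Pow(Add(-132, -17), 2) = Pow(-149, 2) = 22201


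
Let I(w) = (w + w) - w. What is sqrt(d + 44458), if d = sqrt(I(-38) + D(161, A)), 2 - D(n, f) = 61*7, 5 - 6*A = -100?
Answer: sqrt(44458 + I*sqrt(463)) ≈ 210.85 + 0.051*I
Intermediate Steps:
A = 35/2 (A = 5/6 - 1/6*(-100) = 5/6 + 50/3 = 35/2 ≈ 17.500)
D(n, f) = -425 (D(n, f) = 2 - 61*7 = 2 - 1*427 = 2 - 427 = -425)
I(w) = w (I(w) = 2*w - w = w)
d = I*sqrt(463) (d = sqrt(-38 - 425) = sqrt(-463) = I*sqrt(463) ≈ 21.517*I)
sqrt(d + 44458) = sqrt(I*sqrt(463) + 44458) = sqrt(44458 + I*sqrt(463))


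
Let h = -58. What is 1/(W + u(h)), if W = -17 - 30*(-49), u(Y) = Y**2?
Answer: 1/4817 ≈ 0.00020760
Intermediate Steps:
W = 1453 (W = -17 + 1470 = 1453)
1/(W + u(h)) = 1/(1453 + (-58)**2) = 1/(1453 + 3364) = 1/4817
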